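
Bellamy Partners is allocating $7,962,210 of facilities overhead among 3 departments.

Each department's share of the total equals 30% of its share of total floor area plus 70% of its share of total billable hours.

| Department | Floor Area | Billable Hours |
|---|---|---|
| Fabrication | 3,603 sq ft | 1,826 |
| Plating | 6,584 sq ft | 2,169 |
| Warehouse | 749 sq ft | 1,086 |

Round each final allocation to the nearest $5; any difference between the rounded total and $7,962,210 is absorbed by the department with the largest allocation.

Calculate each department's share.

Floor area total 10,936; billable hours total 5,081.
Blended shares (30% floor area + 70% billable hours): Fabrication 0.3504; Plating 0.4794; Warehouse 0.1702.
Raw shares: Fabrication 2,789,985.06; Plating 3,817,351.12; Warehouse 1,354,873.82.
Rounded to nearest $5: Fabrication $2,789,985; Plating $3,817,350; Warehouse $1,354,875. Sum = $7,962,210.
Sum already equals the total — no adjustment.

Fabrication: $2,789,985; Plating: $3,817,350; Warehouse: $1,354,875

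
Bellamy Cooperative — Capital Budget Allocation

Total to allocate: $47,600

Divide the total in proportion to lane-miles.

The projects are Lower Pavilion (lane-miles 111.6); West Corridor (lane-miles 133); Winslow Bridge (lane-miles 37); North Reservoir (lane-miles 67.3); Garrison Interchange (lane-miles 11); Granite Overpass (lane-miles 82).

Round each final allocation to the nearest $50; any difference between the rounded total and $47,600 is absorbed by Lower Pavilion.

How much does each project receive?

Sum of lane-miles: 441.9.
Pro-rata amounts: Lower Pavilion 111.6/441.9 × $47,600 = 12,021.18; West Corridor 133/441.9 × $47,600 = 14,326.32; Winslow Bridge 37/441.9 × $47,600 = 3,985.52; North Reservoir 67.3/441.9 × $47,600 = 7,249.33; Garrison Interchange 11/441.9 × $47,600 = 1,184.88; Granite Overpass 82/441.9 × $47,600 = 8,832.77.
Rounded to nearest $50: Lower Pavilion $12,000; West Corridor $14,350; Winslow Bridge $4,000; North Reservoir $7,250; Garrison Interchange $1,200; Granite Overpass $8,850. Sum = $47,650.
Difference $47,600 − $47,650 = −$50 applied to Lower Pavilion: Lower Pavilion becomes $11,950.

Lower Pavilion: $11,950 | West Corridor: $14,350 | Winslow Bridge: $4,000 | North Reservoir: $7,250 | Garrison Interchange: $1,200 | Granite Overpass: $8,850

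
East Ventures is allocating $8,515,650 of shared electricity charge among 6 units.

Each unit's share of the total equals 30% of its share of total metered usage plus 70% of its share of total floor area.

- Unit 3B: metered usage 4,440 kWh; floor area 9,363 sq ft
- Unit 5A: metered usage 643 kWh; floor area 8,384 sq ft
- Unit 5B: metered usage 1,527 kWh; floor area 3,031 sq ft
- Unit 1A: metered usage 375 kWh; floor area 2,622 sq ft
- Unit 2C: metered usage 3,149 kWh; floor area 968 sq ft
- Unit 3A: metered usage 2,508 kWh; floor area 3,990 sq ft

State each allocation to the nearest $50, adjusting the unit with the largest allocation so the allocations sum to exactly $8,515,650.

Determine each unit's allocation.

Unit 3B: $2,865,300 | Unit 5A: $1,892,300 | Unit 5B: $945,700 | Unit 1A: $626,950 | Unit 2C: $839,850 | Unit 3A: $1,345,550

Metered usage total 12,642; floor area total 28,358.
Composite weights (30% metered usage + 70% floor area): Unit 3B 0.3365; Unit 5A 0.2222; Unit 5B 0.1111; Unit 1A 0.0736; Unit 2C 0.0986; Unit 3A 0.1580.
Unrounded shares: Unit 3B 2,865,371.81; Unit 5A 1,892,284.79; Unit 5B 945,703.37; Unit 1A 626,933.95; Unit 2C 839,826.96; Unit 3A 1,345,529.12.
Rounded to nearest $50: Unit 3B $2,865,350; Unit 5A $1,892,300; Unit 5B $945,700; Unit 1A $626,950; Unit 2C $839,850; Unit 3A $1,345,550. Sum = $8,515,700.
Difference $8,515,650 − $8,515,700 = −$50 applied to largest allocation (Unit 3B): Unit 3B becomes $2,865,300.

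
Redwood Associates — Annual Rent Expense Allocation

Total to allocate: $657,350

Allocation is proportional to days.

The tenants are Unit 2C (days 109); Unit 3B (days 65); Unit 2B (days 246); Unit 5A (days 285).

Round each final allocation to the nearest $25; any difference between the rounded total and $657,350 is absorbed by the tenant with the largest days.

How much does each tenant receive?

Unit 2C: $101,625 · Unit 3B: $60,600 · Unit 2B: $229,375 · Unit 5A: $265,750

Combined days = 705.
Unrounded shares: Unit 2C 109/705 × $657,350 = 101,632.84; Unit 3B 65/705 × $657,350 = 60,606.74; Unit 2B 246/705 × $657,350 = 229,373.19; Unit 5A 285/705 × $657,350 = 265,737.23.
At nearest $25: Unit 2C $101,625; Unit 3B $60,600; Unit 2B $229,375; Unit 5A $265,725. Sum = $657,325.
Difference $657,350 − $657,325 = +$25 applied to largest days (Unit 5A): Unit 5A becomes $265,750.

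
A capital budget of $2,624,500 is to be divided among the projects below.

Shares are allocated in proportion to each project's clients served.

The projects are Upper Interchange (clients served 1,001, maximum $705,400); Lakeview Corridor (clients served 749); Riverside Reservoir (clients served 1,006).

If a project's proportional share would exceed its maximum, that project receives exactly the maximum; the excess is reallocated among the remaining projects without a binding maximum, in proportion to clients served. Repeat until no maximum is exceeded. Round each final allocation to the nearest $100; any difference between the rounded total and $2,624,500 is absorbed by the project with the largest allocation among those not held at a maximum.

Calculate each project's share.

Total clients served = 2,756.
Proportional shares (ignoring caps): Upper Interchange 953,238.21; Lakeview Corridor 713,262.16; Riverside Reservoir 957,999.64.
Cap binds for Upper Interchange ($705,400); balance $1,919,100 reallocated over remaining clients served 1,755.
Remaining shares: Lakeview Corridor 819,034.70 → $819,000; Riverside Reservoir 1,100,065.30 → $1,100,100.

Upper Interchange: $705,400 · Lakeview Corridor: $819,000 · Riverside Reservoir: $1,100,100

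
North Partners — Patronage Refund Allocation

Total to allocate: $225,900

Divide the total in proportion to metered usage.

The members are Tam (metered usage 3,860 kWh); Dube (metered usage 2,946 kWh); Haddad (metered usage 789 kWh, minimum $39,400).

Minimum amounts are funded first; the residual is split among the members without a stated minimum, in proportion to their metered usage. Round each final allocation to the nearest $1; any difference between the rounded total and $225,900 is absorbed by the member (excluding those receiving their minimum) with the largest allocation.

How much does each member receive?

Fund the minimums — Haddad $39,400. Remaining pool $186,500.
Remaining pool split over remaining metered usage 6,806: Tam 105,772.85 → $105,773; Dube 80,727.15 → $80,727.

Tam: $105,773 · Dube: $80,727 · Haddad: $39,400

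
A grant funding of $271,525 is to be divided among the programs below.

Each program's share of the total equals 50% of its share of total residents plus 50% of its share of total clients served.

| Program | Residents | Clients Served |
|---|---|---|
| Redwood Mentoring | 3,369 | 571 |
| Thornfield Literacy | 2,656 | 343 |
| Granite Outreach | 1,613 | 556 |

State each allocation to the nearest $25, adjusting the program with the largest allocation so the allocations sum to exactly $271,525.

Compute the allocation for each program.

Redwood Mentoring: $112,625 | Thornfield Literacy: $78,875 | Granite Outreach: $80,025

Residents total 7,638; clients served total 1,470.
Blended shares (50% residents + 50% clients served): Redwood Mentoring 0.4148; Thornfield Literacy 0.2905; Granite Outreach 0.2947.
Pro-rata amounts: Redwood Mentoring 112,617.63; Thornfield Literacy 78,887.29; Granite Outreach 80,020.08.
Rounded to nearest $25: Redwood Mentoring $112,625; Thornfield Literacy $78,875; Granite Outreach $80,025. Sum = $271,525.
No rounding difference to absorb.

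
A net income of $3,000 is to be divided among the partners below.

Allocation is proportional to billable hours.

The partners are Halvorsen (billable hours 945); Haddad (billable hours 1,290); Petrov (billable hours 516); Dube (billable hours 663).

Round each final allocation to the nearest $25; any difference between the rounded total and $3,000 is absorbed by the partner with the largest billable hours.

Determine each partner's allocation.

Total billable hours = 3,414.
Pro-rata amounts: Halvorsen 945/3,414 × $3,000 = 830.40; Haddad 1,290/3,414 × $3,000 = 1,133.57; Petrov 516/3,414 × $3,000 = 453.43; Dube 663/3,414 × $3,000 = 582.60.
Rounded to nearest $25: Halvorsen $825; Haddad $1,125; Petrov $450; Dube $575. Sum = $2,975.
Difference $3,000 − $2,975 = +$25 applied to largest billable hours (Haddad): Haddad becomes $1,150.

Halvorsen: $825; Haddad: $1,150; Petrov: $450; Dube: $575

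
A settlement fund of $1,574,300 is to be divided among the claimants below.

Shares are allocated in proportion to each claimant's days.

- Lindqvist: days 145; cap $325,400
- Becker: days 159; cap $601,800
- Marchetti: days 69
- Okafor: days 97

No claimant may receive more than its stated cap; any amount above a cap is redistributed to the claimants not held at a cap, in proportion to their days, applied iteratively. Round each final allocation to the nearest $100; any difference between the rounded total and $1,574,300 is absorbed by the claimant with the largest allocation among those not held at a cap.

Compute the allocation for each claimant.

Sum of days: 470.
Proportional shares (ignoring caps): Lindqvist 485,688.30; Becker 532,582.34; Marchetti 231,120.64; Okafor 324,908.72.
Cap binds for Lindqvist ($325,400); residual $1,248,900 reallocated over remaining days 325.
Cap binds for Becker ($601,800); residual $647,100 reallocated over remaining days 166.
Remaining shares: Marchetti 268,975.30 → $269,000; Okafor 378,124.70 → $378,100.

Lindqvist: $325,400 · Becker: $601,800 · Marchetti: $269,000 · Okafor: $378,100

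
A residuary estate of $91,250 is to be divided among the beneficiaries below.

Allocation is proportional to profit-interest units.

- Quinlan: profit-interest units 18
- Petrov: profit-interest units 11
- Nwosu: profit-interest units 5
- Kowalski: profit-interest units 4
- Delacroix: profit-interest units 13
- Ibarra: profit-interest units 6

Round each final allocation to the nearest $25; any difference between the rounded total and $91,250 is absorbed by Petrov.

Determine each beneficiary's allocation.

Quinlan: $28,825 | Petrov: $17,625 | Nwosu: $8,000 | Kowalski: $6,400 | Delacroix: $20,800 | Ibarra: $9,600

Total profit-interest units = 57.
Pro-rata amounts: Quinlan 18/57 × $91,250 = 28,815.79; Petrov 11/57 × $91,250 = 17,609.65; Nwosu 5/57 × $91,250 = 8,004.39; Kowalski 4/57 × $91,250 = 6,403.51; Delacroix 13/57 × $91,250 = 20,811.40; Ibarra 6/57 × $91,250 = 9,605.26.
At nearest $25: Quinlan $28,825; Petrov $17,600; Nwosu $8,000; Kowalski $6,400; Delacroix $20,800; Ibarra $9,600. Sum = $91,225.
Difference $91,250 − $91,225 = +$25 applied to Petrov: Petrov becomes $17,625.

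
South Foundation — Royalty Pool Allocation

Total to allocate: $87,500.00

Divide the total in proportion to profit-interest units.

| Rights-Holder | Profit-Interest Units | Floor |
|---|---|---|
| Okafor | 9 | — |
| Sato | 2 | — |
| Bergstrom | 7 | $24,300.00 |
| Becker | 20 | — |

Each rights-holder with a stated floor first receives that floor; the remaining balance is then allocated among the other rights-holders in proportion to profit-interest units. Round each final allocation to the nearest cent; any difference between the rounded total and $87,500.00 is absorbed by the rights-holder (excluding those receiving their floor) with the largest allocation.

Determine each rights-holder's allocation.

Fund the minimums — Bergstrom $24,300.00. Remaining pool $63,200.00.
Remaining pool split over remaining profit-interest units 31: Okafor 18,348.3871 → $18,348.39; Sato 4,077.4194 → $4,077.42; Becker 40,774.1935 → $40,774.19.

Okafor: $18,348.39 | Sato: $4,077.42 | Bergstrom: $24,300.00 | Becker: $40,774.19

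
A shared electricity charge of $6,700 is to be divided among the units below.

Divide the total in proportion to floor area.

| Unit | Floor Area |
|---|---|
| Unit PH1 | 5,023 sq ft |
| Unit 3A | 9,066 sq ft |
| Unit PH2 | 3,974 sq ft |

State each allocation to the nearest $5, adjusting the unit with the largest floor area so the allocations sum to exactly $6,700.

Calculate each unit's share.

Combined floor area = 18,063.
Proportional shares: Unit PH1 5,023/18,063 × $6,700 = 1,863.15; Unit 3A 9,066/18,063 × $6,700 = 3,362.80; Unit PH2 3,974/18,063 × $6,700 = 1,474.05.
At nearest $5: Unit PH1 $1,865; Unit 3A $3,365; Unit PH2 $1,475. Sum = $6,705.
Difference $6,700 − $6,705 = −$5 applied to largest floor area (Unit 3A): Unit 3A becomes $3,360.

Unit PH1: $1,865 | Unit 3A: $3,360 | Unit PH2: $1,475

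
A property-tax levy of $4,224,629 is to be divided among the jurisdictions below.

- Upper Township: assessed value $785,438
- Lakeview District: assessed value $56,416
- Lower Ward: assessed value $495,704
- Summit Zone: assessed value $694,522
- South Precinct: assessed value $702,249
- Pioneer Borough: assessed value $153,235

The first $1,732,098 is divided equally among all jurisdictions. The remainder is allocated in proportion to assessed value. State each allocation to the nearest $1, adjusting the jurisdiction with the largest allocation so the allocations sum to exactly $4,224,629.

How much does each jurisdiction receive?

Upper Township: $966,669 | Lakeview District: $337,381 | Lower Ward: $716,572 | Summit Zone: $888,191 | South Precinct: $894,861 | Pioneer Borough: $420,955

$1,732,098 shared equally gives $288,683 per jurisdiction.
Remainder $2,492,531 by assessed value (total 2,887,564): Upper Township 677,986.21 → $677,986; Lakeview District 48,698.01 → $48,698; Lower Ward 427,889.25 → $427,889; Summit Zone 599,507.96 → $599,508; South Precinct 606,177.87 → $606,178; Pioneer Borough 132,271.70 → $132,272.
Totals: Upper Township $288,683 + $677,986 = $966,669; Lakeview District $288,683 + $48,698 = $337,381; Lower Ward $288,683 + $427,889 = $716,572; Summit Zone $288,683 + $599,508 = $888,191; South Precinct $288,683 + $606,178 = $894,861; Pioneer Borough $288,683 + $132,272 = $420,955.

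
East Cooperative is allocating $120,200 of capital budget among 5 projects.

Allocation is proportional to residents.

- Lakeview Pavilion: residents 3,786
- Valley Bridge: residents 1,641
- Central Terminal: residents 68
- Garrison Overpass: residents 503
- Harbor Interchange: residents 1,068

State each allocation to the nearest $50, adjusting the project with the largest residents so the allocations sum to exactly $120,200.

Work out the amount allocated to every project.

Lakeview Pavilion: $64,450 · Valley Bridge: $27,900 · Central Terminal: $1,150 · Garrison Overpass: $8,550 · Harbor Interchange: $18,150

Combined residents = 7,066.
Proportional shares: Lakeview Pavilion 3,786/7,066 × $120,200 = 64,403.79; Valley Bridge 1,641/7,066 × $120,200 = 27,915.11; Central Terminal 68/7,066 × $120,200 = 1,156.75; Garrison Overpass 503/7,066 × $120,200 = 8,556.55; Harbor Interchange 1,068/7,066 × $120,200 = 18,167.79.
At nearest $50: Lakeview Pavilion $64,400; Valley Bridge $27,900; Central Terminal $1,150; Garrison Overpass $8,550; Harbor Interchange $18,150. Sum = $120,150.
Difference $120,200 − $120,150 = +$50 applied to largest residents (Lakeview Pavilion): Lakeview Pavilion becomes $64,450.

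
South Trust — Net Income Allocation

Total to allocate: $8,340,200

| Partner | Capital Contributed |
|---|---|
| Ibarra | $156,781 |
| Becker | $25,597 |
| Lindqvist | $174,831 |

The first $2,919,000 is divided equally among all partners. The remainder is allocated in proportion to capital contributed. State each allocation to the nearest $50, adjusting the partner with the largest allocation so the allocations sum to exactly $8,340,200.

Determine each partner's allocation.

First tranche $2,919,000 split equally: $973,000 each.
Remainder $5,421,200 by capital contributed (total 357,209): Ibarra 2,379,394.58 → $2,379,400; Becker 388,474.13 → $388,450; Lindqvist 2,653,331.29 → $2,653,350.
Totals: Ibarra $973,000 + $2,379,400 = $3,352,400; Becker $973,000 + $388,450 = $1,361,450; Lindqvist $973,000 + $2,653,350 = $3,626,350.

Ibarra: $3,352,400 · Becker: $1,361,450 · Lindqvist: $3,626,350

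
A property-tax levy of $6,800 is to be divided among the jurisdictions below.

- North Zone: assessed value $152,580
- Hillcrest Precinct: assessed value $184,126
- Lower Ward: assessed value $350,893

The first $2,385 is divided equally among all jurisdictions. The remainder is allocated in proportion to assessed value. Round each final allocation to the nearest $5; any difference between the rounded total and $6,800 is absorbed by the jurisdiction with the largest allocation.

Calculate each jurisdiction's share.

North Zone: $1,775 · Hillcrest Precinct: $1,975 · Lower Ward: $3,050

First tranche $2,385 split equally: $795 each.
Remainder $4,415 by assessed value (total 687,599): North Zone 979.70 → $980; Hillcrest Precinct 1,182.25 → $1,180; Lower Ward 2,253.05 → $2,255.
Totals: North Zone $795 + $980 = $1,775; Hillcrest Precinct $795 + $1,180 = $1,975; Lower Ward $795 + $2,255 = $3,050.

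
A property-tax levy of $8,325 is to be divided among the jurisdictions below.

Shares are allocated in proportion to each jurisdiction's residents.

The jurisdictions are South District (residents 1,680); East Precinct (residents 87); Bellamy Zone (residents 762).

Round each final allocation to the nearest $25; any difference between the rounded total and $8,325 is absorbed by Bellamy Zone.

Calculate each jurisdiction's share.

Residents total: 2,529.
Proportional shares: South District 1,680/2,529 × $8,325 = 5,530.25; East Precinct 87/2,529 × $8,325 = 286.39; Bellamy Zone 762/2,529 × $8,325 = 2,508.36.
Rounded to nearest $25: South District $5,525; East Precinct $275; Bellamy Zone $2,500. Sum = $8,300.
Difference $8,325 − $8,300 = +$25 applied to Bellamy Zone: Bellamy Zone becomes $2,525.

South District: $5,525; East Precinct: $275; Bellamy Zone: $2,525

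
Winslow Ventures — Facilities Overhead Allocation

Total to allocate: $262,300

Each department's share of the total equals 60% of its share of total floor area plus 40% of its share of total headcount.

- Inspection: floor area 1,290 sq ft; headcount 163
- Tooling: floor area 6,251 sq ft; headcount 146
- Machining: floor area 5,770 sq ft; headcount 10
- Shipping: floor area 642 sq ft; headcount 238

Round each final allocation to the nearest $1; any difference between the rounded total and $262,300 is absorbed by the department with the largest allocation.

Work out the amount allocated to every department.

Inspection: $45,254; Tooling: $98,009; Machining: $66,965; Shipping: $52,072

Floor area total 13,953; headcount total 557.
Composite weights (60% floor area + 40% headcount): Inspection 0.1725; Tooling 0.3736; Machining 0.2553; Shipping 0.1985.
Raw shares: Inspection 45,253.99; Tooling 98,008.34; Machining 66,965.19; Shipping 52,072.47.
At nearest $1: Inspection $45,254; Tooling $98,008; Machining $66,965; Shipping $52,072. Sum = $262,299.
Difference $262,300 − $262,299 = +$1 applied to largest allocation (Tooling): Tooling becomes $98,009.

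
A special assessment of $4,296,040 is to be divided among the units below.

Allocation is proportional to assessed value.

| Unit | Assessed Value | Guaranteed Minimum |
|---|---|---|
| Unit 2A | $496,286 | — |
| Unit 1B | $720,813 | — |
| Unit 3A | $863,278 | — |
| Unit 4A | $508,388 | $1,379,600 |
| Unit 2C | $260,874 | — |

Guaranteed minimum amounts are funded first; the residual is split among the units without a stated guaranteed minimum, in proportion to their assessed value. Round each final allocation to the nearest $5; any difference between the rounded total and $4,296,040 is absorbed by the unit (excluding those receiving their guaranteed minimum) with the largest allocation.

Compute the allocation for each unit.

Unit 2A: $618,210; Unit 1B: $897,900; Unit 3A: $1,075,365; Unit 4A: $1,379,600; Unit 2C: $324,965

Fund the minimums — Unit 4A $1,379,600. Balance $2,916,440.
Balance split over remaining assessed value 2,341,251: Unit 2A 618,211.52 → $618,210; Unit 1B 897,899.40 → $897,900; Unit 3A 1,075,364.62 → $1,075,365; Unit 2C 324,964.46 → $324,965.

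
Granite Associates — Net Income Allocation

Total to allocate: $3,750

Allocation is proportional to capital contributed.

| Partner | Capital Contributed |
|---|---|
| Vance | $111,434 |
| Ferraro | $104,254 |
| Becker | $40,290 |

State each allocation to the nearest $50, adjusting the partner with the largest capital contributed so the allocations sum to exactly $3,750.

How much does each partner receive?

Vance: $1,600; Ferraro: $1,550; Becker: $600

Total capital contributed = 255,978.
Raw shares: Vance 111,434/255,978 × $3,750 = 1,632.47; Ferraro 104,254/255,978 × $3,750 = 1,527.29; Becker 40,290/255,978 × $3,750 = 590.24.
At nearest $50: Vance $1,650; Ferraro $1,550; Becker $600. Sum = $3,800.
Difference $3,750 − $3,800 = −$50 applied to largest capital contributed (Vance): Vance becomes $1,600.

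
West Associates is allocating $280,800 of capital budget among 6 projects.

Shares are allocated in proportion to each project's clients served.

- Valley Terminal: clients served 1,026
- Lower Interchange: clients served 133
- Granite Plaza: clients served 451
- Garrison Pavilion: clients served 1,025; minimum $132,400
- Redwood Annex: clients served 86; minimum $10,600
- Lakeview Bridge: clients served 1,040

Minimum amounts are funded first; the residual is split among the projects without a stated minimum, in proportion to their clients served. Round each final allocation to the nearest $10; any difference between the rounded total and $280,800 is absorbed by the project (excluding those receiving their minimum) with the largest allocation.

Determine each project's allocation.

Valley Terminal: $53,350 | Lower Interchange: $6,920 | Granite Plaza: $23,450 | Garrison Pavilion: $132,400 | Redwood Annex: $10,600 | Lakeview Bridge: $54,080

Guaranteed amounts: Garrison Pavilion $132,400; Redwood Annex $10,600. Remaining pool $137,800.
Remaining pool split over remaining clients served 2,650: Valley Terminal 53,352.00 → $53,350; Lower Interchange 6,916.00 → $6,920; Granite Plaza 23,452.00 → $23,450; Lakeview Bridge 54,080.00 → $54,080.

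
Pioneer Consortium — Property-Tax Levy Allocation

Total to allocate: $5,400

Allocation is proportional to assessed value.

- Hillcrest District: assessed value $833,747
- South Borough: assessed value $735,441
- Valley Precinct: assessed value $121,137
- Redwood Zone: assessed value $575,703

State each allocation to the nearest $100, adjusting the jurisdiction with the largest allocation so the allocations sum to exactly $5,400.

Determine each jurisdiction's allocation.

Total assessed value = 2,266,028.
Raw shares: Hillcrest District 833,747/2,266,028 × $5,400 = 1,986.84; South Borough 735,441/2,266,028 × $5,400 = 1,752.57; Valley Precinct 121,137/2,266,028 × $5,400 = 288.67; Redwood Zone 575,703/2,266,028 × $5,400 = 1,371.91.
After rounding ($100): Hillcrest District $2,000; South Borough $1,800; Valley Precinct $300; Redwood Zone $1,400. Sum = $5,500.
Difference $5,400 − $5,500 = −$100 applied to largest allocation (Hillcrest District): Hillcrest District becomes $1,900.

Hillcrest District: $1,900; South Borough: $1,800; Valley Precinct: $300; Redwood Zone: $1,400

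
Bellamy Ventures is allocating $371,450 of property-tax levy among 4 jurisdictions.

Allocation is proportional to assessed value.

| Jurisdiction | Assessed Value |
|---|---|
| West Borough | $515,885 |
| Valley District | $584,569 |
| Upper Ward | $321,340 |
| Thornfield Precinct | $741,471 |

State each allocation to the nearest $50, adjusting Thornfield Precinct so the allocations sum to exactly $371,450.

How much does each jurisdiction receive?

Sum of assessed value: 2,163,265.
Raw shares: West Borough 515,885/2,163,265 × $371,450 = 88,581.60; Valley District 584,569/2,163,265 × $371,450 = 100,375.20; Upper Ward 321,340/2,163,265 × $371,450 = 55,176.66; Thornfield Precinct 741,471/2,163,265 × $371,450 = 127,316.53.
Rounded to nearest $50: West Borough $88,600; Valley District $100,400; Upper Ward $55,200; Thornfield Precinct $127,300. Sum = $371,500.
Difference $371,450 − $371,500 = −$50 applied to Thornfield Precinct: Thornfield Precinct becomes $127,250.

West Borough: $88,600 | Valley District: $100,400 | Upper Ward: $55,200 | Thornfield Precinct: $127,250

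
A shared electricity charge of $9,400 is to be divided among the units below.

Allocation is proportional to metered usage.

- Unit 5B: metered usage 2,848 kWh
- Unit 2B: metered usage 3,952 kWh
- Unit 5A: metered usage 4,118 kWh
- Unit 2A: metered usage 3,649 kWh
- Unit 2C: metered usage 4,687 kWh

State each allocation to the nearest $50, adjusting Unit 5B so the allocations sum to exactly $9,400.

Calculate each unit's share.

Unit 5B: $1,350; Unit 2B: $1,950; Unit 5A: $2,000; Unit 2A: $1,800; Unit 2C: $2,300

Total metered usage = 19,254.
Proportional shares: Unit 5B 2,848/19,254 × $9,400 = 1,390.42; Unit 2B 3,952/19,254 × $9,400 = 1,929.41; Unit 5A 4,118/19,254 × $9,400 = 2,010.45; Unit 2A 3,649/19,254 × $9,400 = 1,781.48; Unit 2C 4,687/19,254 × $9,400 = 2,288.24.
After rounding ($50): Unit 5B $1,400; Unit 2B $1,950; Unit 5A $2,000; Unit 2A $1,800; Unit 2C $2,300. Sum = $9,450.
Difference $9,400 − $9,450 = −$50 applied to Unit 5B: Unit 5B becomes $1,350.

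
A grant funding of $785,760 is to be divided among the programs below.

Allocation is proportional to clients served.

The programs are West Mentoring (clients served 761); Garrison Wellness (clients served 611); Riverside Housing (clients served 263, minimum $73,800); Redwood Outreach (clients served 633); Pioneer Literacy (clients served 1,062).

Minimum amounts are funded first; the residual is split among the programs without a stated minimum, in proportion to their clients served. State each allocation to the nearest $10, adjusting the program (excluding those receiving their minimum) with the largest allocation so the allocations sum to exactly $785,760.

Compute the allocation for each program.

Minimums first: Riverside Housing $73,800. Residual $711,960.
Residual split over remaining clients served 3,067: West Mentoring 176,655.22 → $176,660; Garrison Wellness 141,834.87 → $141,830; Redwood Outreach 146,941.86 → $146,940; Pioneer Literacy 246,528.05 → $246,530.

West Mentoring: $176,660 · Garrison Wellness: $141,830 · Riverside Housing: $73,800 · Redwood Outreach: $146,940 · Pioneer Literacy: $246,530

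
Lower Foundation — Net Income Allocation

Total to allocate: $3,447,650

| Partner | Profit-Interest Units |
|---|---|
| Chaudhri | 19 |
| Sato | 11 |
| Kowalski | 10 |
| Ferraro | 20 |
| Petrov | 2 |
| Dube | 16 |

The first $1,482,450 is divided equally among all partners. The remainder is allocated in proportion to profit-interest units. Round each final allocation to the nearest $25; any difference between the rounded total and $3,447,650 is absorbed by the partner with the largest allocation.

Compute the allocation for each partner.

Chaudhri: $725,775 · Sato: $524,225 · Kowalski: $499,025 · Ferraro: $750,950 · Petrov: $297,475 · Dube: $650,200

$1,482,450 shared equally gives $247,075 per partner.
Remainder $1,965,200 by profit-interest units (total 78): Chaudhri 478,702.56 → $478,700; Sato 277,143.59 → $277,150; Kowalski 251,948.72 → $251,950; Ferraro 503,897.44 → $503,900; Petrov 50,389.74 → $50,400; Dube 403,117.95 → $403,125.
Rounding difference −$25 on remainder applied to Ferraro.
Totals: Chaudhri $247,075 + $478,700 = $725,775; Sato $247,075 + $277,150 = $524,225; Kowalski $247,075 + $251,950 = $499,025; Ferraro $247,075 + $503,875 = $750,950; Petrov $247,075 + $50,400 = $297,475; Dube $247,075 + $403,125 = $650,200.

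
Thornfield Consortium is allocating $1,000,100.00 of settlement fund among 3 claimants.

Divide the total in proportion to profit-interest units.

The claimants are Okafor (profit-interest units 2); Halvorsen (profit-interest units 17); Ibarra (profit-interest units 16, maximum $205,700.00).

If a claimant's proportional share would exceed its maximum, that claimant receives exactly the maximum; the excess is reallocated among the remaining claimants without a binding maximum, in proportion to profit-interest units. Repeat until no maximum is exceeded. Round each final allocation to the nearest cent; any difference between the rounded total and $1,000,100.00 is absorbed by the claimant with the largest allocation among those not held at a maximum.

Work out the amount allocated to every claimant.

Total profit-interest units = 35.
Unconstrained shares: Okafor 57,148.5714; Halvorsen 485,762.8571; Ibarra 457,188.5714.
Held at cap: Ibarra ($205,700.00); remaining pool $794,400.00 reallocated over remaining profit-interest units 19.
Shares after redistribution: Okafor 83,621.0526 → $83,621.05; Halvorsen 710,778.9474 → $710,778.95.

Okafor: $83,621.05 | Halvorsen: $710,778.95 | Ibarra: $205,700.00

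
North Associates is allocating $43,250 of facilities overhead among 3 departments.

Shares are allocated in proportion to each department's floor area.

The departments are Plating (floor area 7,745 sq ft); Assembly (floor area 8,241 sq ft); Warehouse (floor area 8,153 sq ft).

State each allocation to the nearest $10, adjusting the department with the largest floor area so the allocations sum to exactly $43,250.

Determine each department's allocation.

Total floor area = 24,139.
Raw shares: Plating 7,745/24,139 × $43,250 = 13,876.77; Assembly 8,241/24,139 × $43,250 = 14,765.45; Warehouse 8,153/24,139 × $43,250 = 14,607.78.
At nearest $10: Plating $13,880; Assembly $14,770; Warehouse $14,610. Sum = $43,260.
Difference $43,250 − $43,260 = −$10 applied to largest floor area (Assembly): Assembly becomes $14,760.

Plating: $13,880 | Assembly: $14,760 | Warehouse: $14,610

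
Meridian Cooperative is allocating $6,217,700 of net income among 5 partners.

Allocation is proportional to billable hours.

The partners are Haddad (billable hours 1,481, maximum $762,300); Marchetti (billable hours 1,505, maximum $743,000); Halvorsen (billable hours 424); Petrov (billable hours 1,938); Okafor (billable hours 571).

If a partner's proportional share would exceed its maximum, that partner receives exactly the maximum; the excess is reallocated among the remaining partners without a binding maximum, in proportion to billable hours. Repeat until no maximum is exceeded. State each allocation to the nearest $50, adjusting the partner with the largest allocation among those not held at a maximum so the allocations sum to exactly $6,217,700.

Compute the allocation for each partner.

Billable hours total: 5,919.
Proportional shares (ignoring caps): Haddad 1,555,738.08; Marchetti 1,580,949.23; Halvorsen 445,396.99; Petrov 2,035,800.41; Okafor 599,815.29.
Held at cap: Haddad ($762,300), Marchetti ($743,000); residual $4,712,400 reallocated over remaining billable hours 2,933.
Remaining shares: Halvorsen 681,233.41 → $681,250; Petrov 3,113,750.84 → $3,113,750; Okafor 917,415.75 → $917,400.

Haddad: $762,300 · Marchetti: $743,000 · Halvorsen: $681,250 · Petrov: $3,113,750 · Okafor: $917,400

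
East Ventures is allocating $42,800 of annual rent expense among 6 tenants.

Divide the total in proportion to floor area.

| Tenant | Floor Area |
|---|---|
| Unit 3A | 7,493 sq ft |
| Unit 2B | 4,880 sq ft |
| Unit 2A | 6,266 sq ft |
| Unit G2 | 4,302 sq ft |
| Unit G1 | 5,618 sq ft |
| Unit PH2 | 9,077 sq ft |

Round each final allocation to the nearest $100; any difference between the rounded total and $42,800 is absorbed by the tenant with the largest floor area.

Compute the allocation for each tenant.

Unit 3A: $8,500 | Unit 2B: $5,500 | Unit 2A: $7,100 | Unit G2: $4,900 | Unit G1: $6,400 | Unit PH2: $10,400

Combined floor area = 37,636.
Proportional shares: Unit 3A 7,493/37,636 × $42,800 = 8,521.11; Unit 2B 4,880/37,636 × $42,800 = 5,549.58; Unit 2A 6,266/37,636 × $42,800 = 7,125.75; Unit G2 4,302/37,636 × $42,800 = 4,892.27; Unit G1 5,618/37,636 × $42,800 = 6,388.84; Unit PH2 9,077/37,636 × $42,800 = 10,322.45.
Rounded to nearest $100: Unit 3A $8,500; Unit 2B $5,500; Unit 2A $7,100; Unit G2 $4,900; Unit G1 $6,400; Unit PH2 $10,300. Sum = $42,700.
Difference $42,800 − $42,700 = +$100 applied to largest floor area (Unit PH2): Unit PH2 becomes $10,400.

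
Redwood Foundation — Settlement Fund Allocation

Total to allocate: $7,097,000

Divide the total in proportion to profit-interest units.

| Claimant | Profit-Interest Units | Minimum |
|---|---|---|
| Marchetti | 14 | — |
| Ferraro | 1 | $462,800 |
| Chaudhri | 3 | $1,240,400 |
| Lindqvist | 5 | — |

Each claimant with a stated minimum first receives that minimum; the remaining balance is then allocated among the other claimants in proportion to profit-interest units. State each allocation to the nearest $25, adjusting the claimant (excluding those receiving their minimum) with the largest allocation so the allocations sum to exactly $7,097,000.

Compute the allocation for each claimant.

Minimums first: Ferraro $462,800; Chaudhri $1,240,400. Remaining pool $5,393,800.
Remaining pool split over remaining profit-interest units 19: Marchetti 3,974,378.95 → $3,974,375; Lindqvist 1,419,421.05 → $1,419,425.

Marchetti: $3,974,375; Ferraro: $462,800; Chaudhri: $1,240,400; Lindqvist: $1,419,425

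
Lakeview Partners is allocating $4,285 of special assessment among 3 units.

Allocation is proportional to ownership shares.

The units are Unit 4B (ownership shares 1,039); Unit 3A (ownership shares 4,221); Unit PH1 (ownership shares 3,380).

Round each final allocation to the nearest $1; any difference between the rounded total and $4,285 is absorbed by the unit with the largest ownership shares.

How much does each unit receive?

Unit 4B: $515 | Unit 3A: $2,094 | Unit PH1: $1,676

Ownership shares total: 8,640.
Raw shares: Unit 4B 1,039/8,640 × $4,285 = 515.29; Unit 3A 4,221/8,640 × $4,285 = 2,093.40; Unit PH1 3,380/8,640 × $4,285 = 1,676.31.
Rounded to nearest $1: Unit 4B $515; Unit 3A $2,093; Unit PH1 $1,676. Sum = $4,284.
Difference $4,285 − $4,284 = +$1 applied to largest ownership shares (Unit 3A): Unit 3A becomes $2,094.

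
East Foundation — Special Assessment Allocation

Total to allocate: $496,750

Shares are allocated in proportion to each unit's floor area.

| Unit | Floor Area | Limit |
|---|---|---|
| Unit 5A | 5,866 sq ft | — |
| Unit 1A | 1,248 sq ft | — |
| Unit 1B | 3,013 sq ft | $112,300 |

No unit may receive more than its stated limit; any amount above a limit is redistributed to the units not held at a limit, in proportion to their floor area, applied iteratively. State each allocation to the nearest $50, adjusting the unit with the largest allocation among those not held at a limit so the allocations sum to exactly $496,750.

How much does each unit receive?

Unit 5A: $317,000 | Unit 1A: $67,450 | Unit 1B: $112,300

Combined floor area = 10,127.
Proportional shares (ignoring caps): Unit 5A 287,739.26; Unit 1A 61,216.94; Unit 1B 147,793.79.
Capped: Unit 1B ($112,300); balance $384,450 reallocated over remaining floor area 7,114.
Shares after redistribution: Unit 5A 317,006.42 → $317,000; Unit 1A 67,443.58 → $67,450.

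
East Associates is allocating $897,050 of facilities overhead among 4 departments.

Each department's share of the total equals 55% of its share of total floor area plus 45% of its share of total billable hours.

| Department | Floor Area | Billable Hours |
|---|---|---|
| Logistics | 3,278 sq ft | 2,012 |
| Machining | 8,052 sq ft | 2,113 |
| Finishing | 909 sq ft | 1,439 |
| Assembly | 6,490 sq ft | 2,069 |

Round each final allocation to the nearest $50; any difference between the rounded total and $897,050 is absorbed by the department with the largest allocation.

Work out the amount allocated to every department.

Logistics: $192,750 · Machining: $323,850 · Finishing: $100,050 · Assembly: $280,400

Totals — floor area 18,729, billable hours 7,633.
Combined weights (55% floor area + 45% billable hours): Logistics 0.2149; Machining 0.3610; Finishing 0.1115; Assembly 0.3126.
Raw shares: Logistics 192,757.22; Machining 323,859.96; Finishing 100,047.52; Assembly 280,385.30.
At nearest $50: Logistics $192,750; Machining $323,850; Finishing $100,050; Assembly $280,400. Sum = $897,050.
No rounding difference to absorb.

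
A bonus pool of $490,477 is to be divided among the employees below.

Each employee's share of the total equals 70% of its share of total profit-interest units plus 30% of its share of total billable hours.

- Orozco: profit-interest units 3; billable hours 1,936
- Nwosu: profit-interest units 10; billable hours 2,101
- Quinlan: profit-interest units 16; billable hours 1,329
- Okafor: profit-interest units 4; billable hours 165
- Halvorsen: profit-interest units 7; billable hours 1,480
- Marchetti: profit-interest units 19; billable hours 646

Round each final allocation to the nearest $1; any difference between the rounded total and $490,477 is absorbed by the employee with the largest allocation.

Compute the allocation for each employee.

Orozco: $54,661; Nwosu: $98,567; Quinlan: $118,647; Okafor: $26,448; Halvorsen: $69,175; Marchetti: $122,979

Profit-interest units total 59; billable hours total 7,657.
Combined weights (70% profit-interest units + 30% billable hours): Orozco 0.1114; Nwosu 0.2010; Quinlan 0.2419; Okafor 0.0539; Halvorsen 0.1410; Marchetti 0.2507.
Proportional shares: Orozco 54,661.40; Nwosu 98,566.70; Quinlan 118,646.64; Okafor 26,447.65; Halvorsen 69,175.41; Marchetti 122,979.21.
At nearest $1: Orozco $54,661; Nwosu $98,567; Quinlan $118,647; Okafor $26,448; Halvorsen $69,175; Marchetti $122,979. Sum = $490,477.
No rounding difference to absorb.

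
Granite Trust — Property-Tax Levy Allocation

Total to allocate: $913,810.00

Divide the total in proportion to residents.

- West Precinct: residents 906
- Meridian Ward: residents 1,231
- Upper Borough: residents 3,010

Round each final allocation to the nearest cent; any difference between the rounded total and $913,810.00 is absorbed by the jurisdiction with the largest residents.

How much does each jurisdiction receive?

Sum of residents: 906 + 1,231 + 3,010 = 5,147.
Raw shares: West Precinct 160,853.2854; Meridian Ward 218,554.5191; Upper Borough 534,402.1955.
Rounded to nearest cent: West Precinct $160,853.29; Meridian Ward $218,554.52; Upper Borough $534,402.20. Sum = $913,810.01.
Difference $913,810.00 − $913,810.01 = −$0.01 applied to largest residents (Upper Borough): Upper Borough becomes $534,402.19.

West Precinct: $160,853.29 | Meridian Ward: $218,554.52 | Upper Borough: $534,402.19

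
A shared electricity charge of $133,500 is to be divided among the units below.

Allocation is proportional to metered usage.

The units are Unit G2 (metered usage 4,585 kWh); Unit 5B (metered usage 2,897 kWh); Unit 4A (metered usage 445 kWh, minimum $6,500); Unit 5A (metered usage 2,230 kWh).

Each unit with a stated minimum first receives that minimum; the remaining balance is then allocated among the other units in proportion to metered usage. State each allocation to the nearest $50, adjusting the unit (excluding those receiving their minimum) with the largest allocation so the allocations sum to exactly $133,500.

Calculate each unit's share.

Fund the minimums — Unit 4A $6,500. Remaining pool $127,000.
Remaining pool split over remaining metered usage 9,712: Unit G2 59,956.24 → $59,950; Unit 5B 37,882.93 → $37,900; Unit 5A 29,160.83 → $29,150.

Unit G2: $59,950; Unit 5B: $37,900; Unit 4A: $6,500; Unit 5A: $29,150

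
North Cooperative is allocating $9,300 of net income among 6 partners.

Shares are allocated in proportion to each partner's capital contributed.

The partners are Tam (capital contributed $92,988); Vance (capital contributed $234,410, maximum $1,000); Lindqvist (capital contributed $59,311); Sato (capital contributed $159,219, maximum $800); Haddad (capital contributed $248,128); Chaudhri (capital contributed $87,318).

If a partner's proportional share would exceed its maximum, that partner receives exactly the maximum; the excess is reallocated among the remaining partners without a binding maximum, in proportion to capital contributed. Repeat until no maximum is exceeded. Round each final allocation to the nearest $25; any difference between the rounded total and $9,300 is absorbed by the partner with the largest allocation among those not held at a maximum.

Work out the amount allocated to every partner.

Capital contributed total: 881,374.
Pro-rata shares before constraints: Tam 981.18; Vance 2,473.43; Lindqvist 625.83; Sato 1,680.03; Haddad 2,618.17; Chaudhri 921.35.
Held at cap: Vance ($1,000), Sato ($800); residual $7,500 reallocated over remaining capital contributed 487,745.
Redistributed shares: Tam 1,429.87 → $1,425; Lindqvist 912.02 → $900; Haddad 3,815.44 → $3,825; Chaudhri 1,342.68 → $1,350.

Tam: $1,425 | Vance: $1,000 | Lindqvist: $900 | Sato: $800 | Haddad: $3,825 | Chaudhri: $1,350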